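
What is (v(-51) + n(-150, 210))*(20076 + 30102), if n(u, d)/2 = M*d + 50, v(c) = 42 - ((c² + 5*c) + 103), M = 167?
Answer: 3403724274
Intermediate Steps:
v(c) = -61 - c² - 5*c (v(c) = 42 - (103 + c² + 5*c) = 42 + (-103 - c² - 5*c) = -61 - c² - 5*c)
n(u, d) = 100 + 334*d (n(u, d) = 2*(167*d + 50) = 2*(50 + 167*d) = 100 + 334*d)
(v(-51) + n(-150, 210))*(20076 + 30102) = ((-61 - 1*(-51)² - 5*(-51)) + (100 + 334*210))*(20076 + 30102) = ((-61 - 1*2601 + 255) + (100 + 70140))*50178 = ((-61 - 2601 + 255) + 70240)*50178 = (-2407 + 70240)*50178 = 67833*50178 = 3403724274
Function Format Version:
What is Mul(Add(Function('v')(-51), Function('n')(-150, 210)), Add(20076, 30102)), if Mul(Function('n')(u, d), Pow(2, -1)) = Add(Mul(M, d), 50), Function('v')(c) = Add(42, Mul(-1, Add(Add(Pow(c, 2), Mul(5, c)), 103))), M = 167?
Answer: 3403724274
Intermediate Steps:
Function('v')(c) = Add(-61, Mul(-1, Pow(c, 2)), Mul(-5, c)) (Function('v')(c) = Add(42, Mul(-1, Add(103, Pow(c, 2), Mul(5, c)))) = Add(42, Add(-103, Mul(-1, Pow(c, 2)), Mul(-5, c))) = Add(-61, Mul(-1, Pow(c, 2)), Mul(-5, c)))
Function('n')(u, d) = Add(100, Mul(334, d)) (Function('n')(u, d) = Mul(2, Add(Mul(167, d), 50)) = Mul(2, Add(50, Mul(167, d))) = Add(100, Mul(334, d)))
Mul(Add(Function('v')(-51), Function('n')(-150, 210)), Add(20076, 30102)) = Mul(Add(Add(-61, Mul(-1, Pow(-51, 2)), Mul(-5, -51)), Add(100, Mul(334, 210))), Add(20076, 30102)) = Mul(Add(Add(-61, Mul(-1, 2601), 255), Add(100, 70140)), 50178) = Mul(Add(Add(-61, -2601, 255), 70240), 50178) = Mul(Add(-2407, 70240), 50178) = Mul(67833, 50178) = 3403724274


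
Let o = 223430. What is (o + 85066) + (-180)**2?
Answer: 340896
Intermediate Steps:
(o + 85066) + (-180)**2 = (223430 + 85066) + (-180)**2 = 308496 + 32400 = 340896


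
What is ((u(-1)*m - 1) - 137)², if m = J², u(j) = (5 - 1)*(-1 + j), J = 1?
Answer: 21316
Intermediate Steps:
u(j) = -4 + 4*j (u(j) = 4*(-1 + j) = -4 + 4*j)
m = 1 (m = 1² = 1)
((u(-1)*m - 1) - 137)² = (((-4 + 4*(-1))*1 - 1) - 137)² = (((-4 - 4)*1 - 1) - 137)² = ((-8*1 - 1) - 137)² = ((-8 - 1) - 137)² = (-9 - 137)² = (-146)² = 21316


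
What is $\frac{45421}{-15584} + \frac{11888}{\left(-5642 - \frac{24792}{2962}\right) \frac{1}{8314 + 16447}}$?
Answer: $- \frac{3397076099459815}{65204998816} \approx -52098.0$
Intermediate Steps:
$\frac{45421}{-15584} + \frac{11888}{\left(-5642 - \frac{24792}{2962}\right) \frac{1}{8314 + 16447}} = 45421 \left(- \frac{1}{15584}\right) + \frac{11888}{\left(-5642 - \frac{12396}{1481}\right) \frac{1}{24761}} = - \frac{45421}{15584} + \frac{11888}{\left(-5642 - \frac{12396}{1481}\right) \frac{1}{24761}} = - \frac{45421}{15584} + \frac{11888}{\left(- \frac{8368198}{1481}\right) \frac{1}{24761}} = - \frac{45421}{15584} + \frac{11888}{- \frac{8368198}{36671041}} = - \frac{45421}{15584} + 11888 \left(- \frac{36671041}{8368198}\right) = - \frac{45421}{15584} - \frac{217972667704}{4184099} = - \frac{3397076099459815}{65204998816}$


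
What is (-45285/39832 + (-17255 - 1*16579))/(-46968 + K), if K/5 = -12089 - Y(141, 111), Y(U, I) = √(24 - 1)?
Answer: 144762774355449/459563771025008 - 6738605865*√23/459563771025008 ≈ 0.31493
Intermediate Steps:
Y(U, I) = √23
K = -60445 - 5*√23 (K = 5*(-12089 - √23) = -60445 - 5*√23 ≈ -60469.)
(-45285/39832 + (-17255 - 1*16579))/(-46968 + K) = (-45285/39832 + (-17255 - 1*16579))/(-46968 + (-60445 - 5*√23)) = (-45285*1/39832 + (-17255 - 16579))/(-107413 - 5*√23) = (-45285/39832 - 33834)/(-107413 - 5*√23) = -1347721173/(39832*(-107413 - 5*√23))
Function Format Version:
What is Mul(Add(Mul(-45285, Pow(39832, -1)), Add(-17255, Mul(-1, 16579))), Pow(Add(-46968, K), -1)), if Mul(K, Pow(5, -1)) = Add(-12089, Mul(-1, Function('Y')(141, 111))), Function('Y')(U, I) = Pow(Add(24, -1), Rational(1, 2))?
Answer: Add(Rational(144762774355449, 459563771025008), Mul(Rational(-6738605865, 459563771025008), Pow(23, Rational(1, 2)))) ≈ 0.31493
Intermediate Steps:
Function('Y')(U, I) = Pow(23, Rational(1, 2))
K = Add(-60445, Mul(-5, Pow(23, Rational(1, 2)))) (K = Mul(5, Add(-12089, Mul(-1, Pow(23, Rational(1, 2))))) = Add(-60445, Mul(-5, Pow(23, Rational(1, 2)))) ≈ -60469.)
Mul(Add(Mul(-45285, Pow(39832, -1)), Add(-17255, Mul(-1, 16579))), Pow(Add(-46968, K), -1)) = Mul(Add(Mul(-45285, Pow(39832, -1)), Add(-17255, Mul(-1, 16579))), Pow(Add(-46968, Add(-60445, Mul(-5, Pow(23, Rational(1, 2))))), -1)) = Mul(Add(Mul(-45285, Rational(1, 39832)), Add(-17255, -16579)), Pow(Add(-107413, Mul(-5, Pow(23, Rational(1, 2)))), -1)) = Mul(Add(Rational(-45285, 39832), -33834), Pow(Add(-107413, Mul(-5, Pow(23, Rational(1, 2)))), -1)) = Mul(Rational(-1347721173, 39832), Pow(Add(-107413, Mul(-5, Pow(23, Rational(1, 2)))), -1))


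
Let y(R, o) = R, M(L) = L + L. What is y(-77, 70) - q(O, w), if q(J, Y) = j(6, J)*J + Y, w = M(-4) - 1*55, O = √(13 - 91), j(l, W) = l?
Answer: -14 - 6*I*√78 ≈ -14.0 - 52.991*I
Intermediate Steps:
M(L) = 2*L
O = I*√78 (O = √(-78) = I*√78 ≈ 8.8318*I)
w = -63 (w = 2*(-4) - 1*55 = -8 - 55 = -63)
q(J, Y) = Y + 6*J (q(J, Y) = 6*J + Y = Y + 6*J)
y(-77, 70) - q(O, w) = -77 - (-63 + 6*(I*√78)) = -77 - (-63 + 6*I*√78) = -77 + (63 - 6*I*√78) = -14 - 6*I*√78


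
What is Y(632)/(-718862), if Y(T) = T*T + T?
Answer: -200028/359431 ≈ -0.55651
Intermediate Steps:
Y(T) = T + T² (Y(T) = T² + T = T + T²)
Y(632)/(-718862) = (632*(1 + 632))/(-718862) = (632*633)*(-1/718862) = 400056*(-1/718862) = -200028/359431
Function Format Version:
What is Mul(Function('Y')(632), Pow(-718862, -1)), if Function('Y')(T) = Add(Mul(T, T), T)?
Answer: Rational(-200028, 359431) ≈ -0.55651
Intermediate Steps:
Function('Y')(T) = Add(T, Pow(T, 2)) (Function('Y')(T) = Add(Pow(T, 2), T) = Add(T, Pow(T, 2)))
Mul(Function('Y')(632), Pow(-718862, -1)) = Mul(Mul(632, Add(1, 632)), Pow(-718862, -1)) = Mul(Mul(632, 633), Rational(-1, 718862)) = Mul(400056, Rational(-1, 718862)) = Rational(-200028, 359431)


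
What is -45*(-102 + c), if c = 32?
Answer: 3150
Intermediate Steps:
-45*(-102 + c) = -45*(-102 + 32) = -45*(-70) = 3150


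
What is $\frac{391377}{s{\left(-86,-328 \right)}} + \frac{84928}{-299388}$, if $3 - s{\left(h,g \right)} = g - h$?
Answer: $\frac{4184027497}{2619645} \approx 1597.2$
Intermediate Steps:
$s{\left(h,g \right)} = 3 + h - g$ ($s{\left(h,g \right)} = 3 - \left(g - h\right) = 3 + h - g$)
$\frac{391377}{s{\left(-86,-328 \right)}} + \frac{84928}{-299388} = \frac{391377}{3 - 86 - -328} + \frac{84928}{-299388} = \frac{391377}{3 - 86 + 328} + 84928 \left(- \frac{1}{299388}\right) = \frac{391377}{245} - \frac{21232}{74847} = 391377 \cdot \frac{1}{245} - \frac{21232}{74847} = \frac{55911}{35} - \frac{21232}{74847} = \frac{4184027497}{2619645}$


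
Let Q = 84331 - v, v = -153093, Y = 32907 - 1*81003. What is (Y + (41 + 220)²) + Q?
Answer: 257449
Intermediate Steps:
Y = -48096 (Y = 32907 - 81003 = -48096)
Q = 237424 (Q = 84331 - 1*(-153093) = 84331 + 153093 = 237424)
(Y + (41 + 220)²) + Q = (-48096 + (41 + 220)²) + 237424 = (-48096 + 261²) + 237424 = (-48096 + 68121) + 237424 = 20025 + 237424 = 257449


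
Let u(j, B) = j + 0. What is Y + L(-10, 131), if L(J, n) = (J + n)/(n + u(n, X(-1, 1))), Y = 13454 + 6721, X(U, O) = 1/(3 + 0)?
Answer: 5285971/262 ≈ 20175.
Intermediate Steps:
X(U, O) = ⅓ (X(U, O) = 1/3 = ⅓)
Y = 20175
u(j, B) = j
L(J, n) = (J + n)/(2*n) (L(J, n) = (J + n)/(n + n) = (J + n)/((2*n)) = (J + n)*(1/(2*n)) = (J + n)/(2*n))
Y + L(-10, 131) = 20175 + (½)*(-10 + 131)/131 = 20175 + (½)*(1/131)*121 = 20175 + 121/262 = 5285971/262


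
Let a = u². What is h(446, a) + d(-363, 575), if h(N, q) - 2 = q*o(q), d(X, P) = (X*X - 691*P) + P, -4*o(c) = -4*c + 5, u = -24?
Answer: 66077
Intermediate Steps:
o(c) = -5/4 + c (o(c) = -(-4*c + 5)/4 = -(5 - 4*c)/4 = -5/4 + c)
a = 576 (a = (-24)² = 576)
d(X, P) = X² - 690*P (d(X, P) = (X² - 691*P) + P = X² - 690*P)
h(N, q) = 2 + q*(-5/4 + q)
h(446, a) + d(-363, 575) = (2 + (¼)*576*(-5 + 4*576)) + ((-363)² - 690*575) = (2 + (¼)*576*(-5 + 2304)) + (131769 - 396750) = (2 + (¼)*576*2299) - 264981 = (2 + 331056) - 264981 = 331058 - 264981 = 66077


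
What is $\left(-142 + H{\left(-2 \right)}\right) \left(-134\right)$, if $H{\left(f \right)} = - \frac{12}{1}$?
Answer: $20636$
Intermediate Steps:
$H{\left(f \right)} = -12$ ($H{\left(f \right)} = \left(-12\right) 1 = -12$)
$\left(-142 + H{\left(-2 \right)}\right) \left(-134\right) = \left(-142 - 12\right) \left(-134\right) = \left(-154\right) \left(-134\right) = 20636$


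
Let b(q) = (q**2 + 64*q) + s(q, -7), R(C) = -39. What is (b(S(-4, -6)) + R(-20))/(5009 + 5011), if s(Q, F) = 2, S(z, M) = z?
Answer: -277/10020 ≈ -0.027645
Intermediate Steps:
b(q) = 2 + q**2 + 64*q (b(q) = (q**2 + 64*q) + 2 = 2 + q**2 + 64*q)
(b(S(-4, -6)) + R(-20))/(5009 + 5011) = ((2 + (-4)**2 + 64*(-4)) - 39)/(5009 + 5011) = ((2 + 16 - 256) - 39)/10020 = (-238 - 39)*(1/10020) = -277*1/10020 = -277/10020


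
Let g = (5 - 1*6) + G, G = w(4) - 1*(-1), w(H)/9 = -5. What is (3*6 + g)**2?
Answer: 729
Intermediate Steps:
w(H) = -45 (w(H) = 9*(-5) = -45)
G = -44 (G = -45 - 1*(-1) = -45 + 1 = -44)
g = -45 (g = (5 - 1*6) - 44 = (5 - 6) - 44 = -1 - 44 = -45)
(3*6 + g)**2 = (3*6 - 45)**2 = (18 - 45)**2 = (-27)**2 = 729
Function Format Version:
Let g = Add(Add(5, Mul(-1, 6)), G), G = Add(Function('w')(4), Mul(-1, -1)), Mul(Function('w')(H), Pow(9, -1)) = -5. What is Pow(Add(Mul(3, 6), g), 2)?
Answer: 729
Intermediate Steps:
Function('w')(H) = -45 (Function('w')(H) = Mul(9, -5) = -45)
G = -44 (G = Add(-45, Mul(-1, -1)) = Add(-45, 1) = -44)
g = -45 (g = Add(Add(5, Mul(-1, 6)), -44) = Add(Add(5, -6), -44) = Add(-1, -44) = -45)
Pow(Add(Mul(3, 6), g), 2) = Pow(Add(Mul(3, 6), -45), 2) = Pow(Add(18, -45), 2) = Pow(-27, 2) = 729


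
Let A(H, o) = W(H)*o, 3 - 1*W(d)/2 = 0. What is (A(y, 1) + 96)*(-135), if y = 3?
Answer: -13770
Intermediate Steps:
W(d) = 6 (W(d) = 6 - 2*0 = 6 + 0 = 6)
A(H, o) = 6*o
(A(y, 1) + 96)*(-135) = (6*1 + 96)*(-135) = (6 + 96)*(-135) = 102*(-135) = -13770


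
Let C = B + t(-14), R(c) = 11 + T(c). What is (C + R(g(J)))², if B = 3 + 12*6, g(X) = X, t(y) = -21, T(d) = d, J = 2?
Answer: 4489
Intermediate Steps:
R(c) = 11 + c
B = 75 (B = 3 + 72 = 75)
C = 54 (C = 75 - 21 = 54)
(C + R(g(J)))² = (54 + (11 + 2))² = (54 + 13)² = 67² = 4489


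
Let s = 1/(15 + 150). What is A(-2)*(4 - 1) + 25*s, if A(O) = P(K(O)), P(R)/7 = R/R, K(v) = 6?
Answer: 698/33 ≈ 21.152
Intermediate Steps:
P(R) = 7 (P(R) = 7*(R/R) = 7*1 = 7)
A(O) = 7
s = 1/165 ≈ 0.0060606
A(-2)*(4 - 1) + 25*s = 7*(4 - 1) + 25*(1/165) = 7*3 + 5/33 = 21 + 5/33 = 698/33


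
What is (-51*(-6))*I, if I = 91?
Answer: 27846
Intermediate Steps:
(-51*(-6))*I = -51*(-6)*91 = 306*91 = 27846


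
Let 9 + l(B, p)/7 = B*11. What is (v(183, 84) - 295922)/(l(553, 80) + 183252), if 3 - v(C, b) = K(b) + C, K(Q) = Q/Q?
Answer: -296103/225770 ≈ -1.3115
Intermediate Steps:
l(B, p) = -63 + 77*B (l(B, p) = -63 + 7*(B*11) = -63 + 7*(11*B) = -63 + 77*B)
K(Q) = 1
v(C, b) = 2 - C (v(C, b) = 3 - (1 + C) = 3 + (-1 - C) = 2 - C)
(v(183, 84) - 295922)/(l(553, 80) + 183252) = ((2 - 1*183) - 295922)/((-63 + 77*553) + 183252) = ((2 - 183) - 295922)/((-63 + 42581) + 183252) = (-181 - 295922)/(42518 + 183252) = -296103/225770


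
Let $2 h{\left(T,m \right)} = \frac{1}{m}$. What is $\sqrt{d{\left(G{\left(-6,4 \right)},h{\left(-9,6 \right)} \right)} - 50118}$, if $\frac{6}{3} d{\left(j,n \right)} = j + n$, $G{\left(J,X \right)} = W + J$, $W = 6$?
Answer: $\frac{i \sqrt{7216986}}{12} \approx 223.87 i$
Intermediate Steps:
$G{\left(J,X \right)} = 6 + J$
$h{\left(T,m \right)} = \frac{1}{2 m}$
$d{\left(j,n \right)} = \frac{j}{2} + \frac{n}{2}$ ($d{\left(j,n \right)} = \frac{j + n}{2} = \frac{j}{2} + \frac{n}{2}$)
$\sqrt{d{\left(G{\left(-6,4 \right)},h{\left(-9,6 \right)} \right)} - 50118} = \sqrt{\left(\frac{6 - 6}{2} + \frac{\frac{1}{2} \cdot \frac{1}{6}}{2}\right) - 50118} = \sqrt{\left(\frac{1}{2} \cdot 0 + \frac{\frac{1}{2} \cdot \frac{1}{6}}{2}\right) - 50118} = \sqrt{\left(0 + \frac{1}{2} \cdot \frac{1}{12}\right) - 50118} = \sqrt{\left(0 + \frac{1}{24}\right) - 50118} = \sqrt{\frac{1}{24} - 50118} = \sqrt{- \frac{1202831}{24}} = \frac{i \sqrt{7216986}}{12}$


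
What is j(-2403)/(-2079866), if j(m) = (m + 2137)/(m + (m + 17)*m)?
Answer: 133/5960017212615 ≈ 2.2315e-11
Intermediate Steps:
j(m) = (2137 + m)/(m + m*(17 + m)) (j(m) = (2137 + m)/(m + (17 + m)*m) = (2137 + m)/(m + m*(17 + m)))
j(-2403)/(-2079866) = ((2137 - 2403)/((-2403)*(18 - 2403)))/(-2079866) = -1/2403*(-266)/(-2385)*(-1/2079866) = -1/2403*(-1/2385)*(-266)*(-1/2079866) = -266/5731155*(-1/2079866) = 133/5960017212615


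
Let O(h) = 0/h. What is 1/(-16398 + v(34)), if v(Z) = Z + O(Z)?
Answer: -1/16364 ≈ -6.1110e-5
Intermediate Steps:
O(h) = 0
v(Z) = Z (v(Z) = Z + 0 = Z)
1/(-16398 + v(34)) = 1/(-16398 + 34) = 1/(-16364) = -1/16364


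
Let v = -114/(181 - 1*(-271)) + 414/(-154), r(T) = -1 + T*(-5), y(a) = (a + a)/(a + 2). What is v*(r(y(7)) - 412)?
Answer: 9227837/7458 ≈ 1237.3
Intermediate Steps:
y(a) = 2*a/(2 + a) (y(a) = (2*a)/(2 + a) = 2*a/(2 + a))
r(T) = -1 - 5*T
v = -51171/17402 (v = -114/(181 + 271) + 414*(-1/154) = -114/452 - 207/77 = -114*1/452 - 207/77 = -57/226 - 207/77 = -51171/17402 ≈ -2.9405)
v*(r(y(7)) - 412) = -51171*((-1 - 10*7/(2 + 7)) - 412)/17402 = -51171*((-1 - 10*7/9) - 412)/17402 = -51171*((-1 - 5*14/9) - 412)/17402 = -51171*((-1 - 70/9) - 412)/17402 = -51171*(-79/9 - 412)/17402 = -51171/17402*(-3787/9) = 9227837/7458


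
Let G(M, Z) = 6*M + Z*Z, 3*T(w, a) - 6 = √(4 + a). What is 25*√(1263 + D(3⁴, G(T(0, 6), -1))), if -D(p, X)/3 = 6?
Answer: 25*√1245 ≈ 882.11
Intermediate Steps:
T(w, a) = 2 + √(4 + a)/3
G(M, Z) = Z² + 6*M (G(M, Z) = 6*M + Z² = Z² + 6*M)
D(p, X) = -18 (D(p, X) = -3*6 = -18)
25*√(1263 + D(3⁴, G(T(0, 6), -1))) = 25*√(1263 - 18) = 25*√1245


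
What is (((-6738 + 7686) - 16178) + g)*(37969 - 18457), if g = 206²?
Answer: 530843472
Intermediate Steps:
g = 42436
(((-6738 + 7686) - 16178) + g)*(37969 - 18457) = (((-6738 + 7686) - 16178) + 42436)*(37969 - 18457) = ((948 - 16178) + 42436)*19512 = (-15230 + 42436)*19512 = 27206*19512 = 530843472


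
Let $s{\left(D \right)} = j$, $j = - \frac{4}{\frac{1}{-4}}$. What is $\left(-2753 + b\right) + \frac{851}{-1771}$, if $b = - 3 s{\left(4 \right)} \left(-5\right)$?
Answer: $- \frac{193538}{77} \approx -2513.5$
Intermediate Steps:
$j = 16$ ($j = - \frac{4}{- \frac{1}{4}} = \left(-4\right) \left(-4\right) = 16$)
$s{\left(D \right)} = 16$
$b = 240$ ($b = \left(-3\right) 16 \left(-5\right) = \left(-48\right) \left(-5\right) = 240$)
$\left(-2753 + b\right) + \frac{851}{-1771} = \left(-2753 + 240\right) + \frac{851}{-1771} = -2513 + 851 \left(- \frac{1}{1771}\right) = -2513 - \frac{37}{77} = - \frac{193538}{77}$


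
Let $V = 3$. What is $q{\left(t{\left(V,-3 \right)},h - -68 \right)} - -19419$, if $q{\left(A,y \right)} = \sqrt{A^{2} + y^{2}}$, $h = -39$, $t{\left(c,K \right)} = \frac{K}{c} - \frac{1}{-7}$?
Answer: $19419 + \frac{\sqrt{41245}}{7} \approx 19448.0$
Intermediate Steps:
$t{\left(c,K \right)} = \frac{1}{7} + \frac{K}{c}$ ($t{\left(c,K \right)} = \frac{K}{c} - - \frac{1}{7} = \frac{K}{c} + \frac{1}{7} = \frac{1}{7} + \frac{K}{c}$)
$q{\left(t{\left(V,-3 \right)},h - -68 \right)} - -19419 = \sqrt{\left(\frac{-3 + \frac{1}{7} \cdot 3}{3}\right)^{2} + \left(-39 - -68\right)^{2}} - -19419 = \sqrt{\left(\frac{-3 + \frac{3}{7}}{3}\right)^{2} + \left(-39 + 68\right)^{2}} + 19419 = \sqrt{\left(\frac{1}{3} \left(- \frac{18}{7}\right)\right)^{2} + 29^{2}} + 19419 = \sqrt{\left(- \frac{6}{7}\right)^{2} + 841} + 19419 = \sqrt{\frac{36}{49} + 841} + 19419 = \sqrt{\frac{41245}{49}} + 19419 = \frac{\sqrt{41245}}{7} + 19419 = 19419 + \frac{\sqrt{41245}}{7}$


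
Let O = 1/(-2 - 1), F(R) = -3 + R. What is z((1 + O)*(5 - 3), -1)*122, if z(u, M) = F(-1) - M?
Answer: -366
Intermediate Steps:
O = -⅓ (O = 1/(-3) = -⅓ ≈ -0.33333)
z(u, M) = -4 - M (z(u, M) = (-3 - 1) - M = -4 - M)
z((1 + O)*(5 - 3), -1)*122 = (-4 - 1*(-1))*122 = (-4 + 1)*122 = -3*122 = -366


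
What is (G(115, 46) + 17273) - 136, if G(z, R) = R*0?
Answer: 17137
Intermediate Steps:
G(z, R) = 0
(G(115, 46) + 17273) - 136 = (0 + 17273) - 136 = 17273 - 136 = 17137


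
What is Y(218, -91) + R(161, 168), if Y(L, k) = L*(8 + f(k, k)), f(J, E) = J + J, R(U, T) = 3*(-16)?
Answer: -37980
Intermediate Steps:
R(U, T) = -48
f(J, E) = 2*J
Y(L, k) = L*(8 + 2*k)
Y(218, -91) + R(161, 168) = 2*218*(4 - 91) - 48 = 2*218*(-87) - 48 = -37932 - 48 = -37980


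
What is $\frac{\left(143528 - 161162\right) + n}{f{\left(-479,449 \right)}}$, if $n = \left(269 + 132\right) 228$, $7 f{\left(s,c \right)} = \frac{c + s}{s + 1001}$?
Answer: $- \frac{44940546}{5} \approx -8.9881 \cdot 10^{6}$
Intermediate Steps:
$f{\left(s,c \right)} = \frac{c + s}{7 \left(1001 + s\right)}$ ($f{\left(s,c \right)} = \frac{\left(c + s\right) \frac{1}{s + 1001}}{7} = \frac{\left(c + s\right) \frac{1}{1001 + s}}{7} = \frac{\frac{1}{1001 + s} \left(c + s\right)}{7} = \frac{c + s}{7 \left(1001 + s\right)}$)
$n = 91428$ ($n = 401 \cdot 228 = 91428$)
$\frac{\left(143528 - 161162\right) + n}{f{\left(-479,449 \right)}} = \frac{\left(143528 - 161162\right) + 91428}{\frac{1}{7} \frac{1}{1001 - 479} \left(449 - 479\right)} = \frac{-17634 + 91428}{\frac{1}{7} \cdot \frac{1}{522} \left(-30\right)} = \frac{73794}{\frac{1}{7} \cdot \frac{1}{522} \left(-30\right)} = \frac{73794}{- \frac{5}{609}} = 73794 \left(- \frac{609}{5}\right) = - \frac{44940546}{5}$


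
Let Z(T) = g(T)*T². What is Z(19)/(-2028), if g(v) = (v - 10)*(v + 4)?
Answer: -24909/676 ≈ -36.848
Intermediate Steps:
g(v) = (-10 + v)*(4 + v)
Z(T) = T²*(-40 + T² - 6*T) (Z(T) = (-40 + T² - 6*T)*T² = T²*(-40 + T² - 6*T))
Z(19)/(-2028) = (19²*(-40 + 19² - 6*19))/(-2028) = (361*(-40 + 361 - 114))*(-1/2028) = (361*207)*(-1/2028) = 74727*(-1/2028) = -24909/676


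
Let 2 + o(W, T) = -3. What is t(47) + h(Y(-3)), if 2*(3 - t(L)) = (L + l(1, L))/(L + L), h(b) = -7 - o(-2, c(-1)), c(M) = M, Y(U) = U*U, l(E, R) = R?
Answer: ½ ≈ 0.50000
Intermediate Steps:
Y(U) = U²
o(W, T) = -5 (o(W, T) = -2 - 3 = -5)
h(b) = -2 (h(b) = -7 - 1*(-5) = -7 + 5 = -2)
t(L) = 5/2 (t(L) = 3 - (L + L)/(2*(L + L)) = 3 - 2*L/(2*(2*L)) = 3 - 2*L*1/(2*L)/2 = 3 - ½*1 = 3 - ½ = 5/2)
t(47) + h(Y(-3)) = 5/2 - 2 = ½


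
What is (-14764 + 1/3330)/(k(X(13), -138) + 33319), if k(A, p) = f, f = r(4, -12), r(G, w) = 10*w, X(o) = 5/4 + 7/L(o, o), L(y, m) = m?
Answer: -49164119/110552670 ≈ -0.44471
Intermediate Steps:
X(o) = 5/4 + 7/o
f = -120 (f = 10*(-12) = -120)
k(A, p) = -120
(-14764 + 1/3330)/(k(X(13), -138) + 33319) = (-14764 + 1/3330)/(-120 + 33319) = (-14764 + 1/3330)/33199 = -49164119/3330*1/33199 = -49164119/110552670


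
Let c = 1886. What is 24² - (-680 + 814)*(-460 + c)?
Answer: -190508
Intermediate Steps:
24² - (-680 + 814)*(-460 + c) = 24² - (-680 + 814)*(-460 + 1886) = 576 - 134*1426 = 576 - 1*191084 = 576 - 191084 = -190508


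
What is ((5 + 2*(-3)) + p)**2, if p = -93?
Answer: 8836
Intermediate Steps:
((5 + 2*(-3)) + p)**2 = ((5 + 2*(-3)) - 93)**2 = ((5 - 6) - 93)**2 = (-1 - 93)**2 = (-94)**2 = 8836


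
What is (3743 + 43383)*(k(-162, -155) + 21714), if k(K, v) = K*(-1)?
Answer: 1030928376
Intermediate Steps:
k(K, v) = -K
(3743 + 43383)*(k(-162, -155) + 21714) = (3743 + 43383)*(-1*(-162) + 21714) = 47126*(162 + 21714) = 47126*21876 = 1030928376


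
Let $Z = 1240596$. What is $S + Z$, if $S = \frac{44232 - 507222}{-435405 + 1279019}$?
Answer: $\frac{523291845477}{421807} \approx 1.2406 \cdot 10^{6}$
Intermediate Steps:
$S = - \frac{231495}{421807}$ ($S = - \frac{462990}{843614} = \left(-462990\right) \frac{1}{843614} = - \frac{231495}{421807} \approx -0.54882$)
$S + Z = - \frac{231495}{421807} + 1240596 = \frac{523291845477}{421807}$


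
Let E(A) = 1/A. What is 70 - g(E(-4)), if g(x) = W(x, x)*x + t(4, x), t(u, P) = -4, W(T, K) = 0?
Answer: 74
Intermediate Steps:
g(x) = -4 (g(x) = 0*x - 4 = 0 - 4 = -4)
70 - g(E(-4)) = 70 - 1*(-4) = 70 + 4 = 74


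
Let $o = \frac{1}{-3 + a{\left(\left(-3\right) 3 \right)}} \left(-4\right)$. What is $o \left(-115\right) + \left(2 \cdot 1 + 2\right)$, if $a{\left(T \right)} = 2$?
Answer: $-456$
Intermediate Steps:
$o = 4$ ($o = \frac{1}{-3 + 2} \left(-4\right) = \frac{1}{-1} \left(-4\right) = \left(-1\right) \left(-4\right) = 4$)
$o \left(-115\right) + \left(2 \cdot 1 + 2\right) = 4 \left(-115\right) + \left(2 \cdot 1 + 2\right) = -460 + \left(2 + 2\right) = -460 + 4 = -456$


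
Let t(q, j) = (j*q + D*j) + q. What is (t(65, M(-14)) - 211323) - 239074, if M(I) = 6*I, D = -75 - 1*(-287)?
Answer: -473600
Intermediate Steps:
D = 212 (D = -75 + 287 = 212)
t(q, j) = q + 212*j + j*q (t(q, j) = (j*q + 212*j) + q = (212*j + j*q) + q = q + 212*j + j*q)
(t(65, M(-14)) - 211323) - 239074 = ((65 + 212*(6*(-14)) + (6*(-14))*65) - 211323) - 239074 = ((65 + 212*(-84) - 84*65) - 211323) - 239074 = ((65 - 17808 - 5460) - 211323) - 239074 = (-23203 - 211323) - 239074 = -234526 - 239074 = -473600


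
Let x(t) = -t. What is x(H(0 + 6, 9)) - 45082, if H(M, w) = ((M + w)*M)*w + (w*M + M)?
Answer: -45952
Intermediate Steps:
H(M, w) = M + M*w + M*w*(M + w) (H(M, w) = (M*(M + w))*w + (M*w + M) = M*w*(M + w) + (M + M*w) = M + M*w + M*w*(M + w))
x(H(0 + 6, 9)) - 45082 = -(0 + 6)*(1 + 9 + 9² + (0 + 6)*9) - 45082 = -6*(1 + 9 + 81 + 6*9) - 45082 = -6*(1 + 9 + 81 + 54) - 45082 = -6*145 - 45082 = -1*870 - 45082 = -870 - 45082 = -45952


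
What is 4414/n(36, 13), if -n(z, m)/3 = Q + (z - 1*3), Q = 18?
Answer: -4414/153 ≈ -28.850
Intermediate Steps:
n(z, m) = -45 - 3*z (n(z, m) = -3*(18 + (z - 1*3)) = -3*(18 + (z - 3)) = -3*(18 + (-3 + z)) = -3*(15 + z) = -45 - 3*z)
4414/n(36, 13) = 4414/(-45 - 3*36) = 4414/(-45 - 108) = 4414/(-153) = 4414*(-1/153) = -4414/153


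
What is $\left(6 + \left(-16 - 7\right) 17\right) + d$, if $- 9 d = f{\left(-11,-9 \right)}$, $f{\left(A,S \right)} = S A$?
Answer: $-396$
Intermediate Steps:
$f{\left(A,S \right)} = A S$
$d = -11$ ($d = - \frac{\left(-11\right) \left(-9\right)}{9} = \left(- \frac{1}{9}\right) 99 = -11$)
$\left(6 + \left(-16 - 7\right) 17\right) + d = \left(6 + \left(-16 - 7\right) 17\right) - 11 = \left(6 - 391\right) - 11 = -385 - 11 = -396$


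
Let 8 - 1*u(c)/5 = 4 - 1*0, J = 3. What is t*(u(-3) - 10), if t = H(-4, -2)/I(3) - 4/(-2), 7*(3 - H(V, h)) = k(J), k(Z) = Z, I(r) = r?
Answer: 200/7 ≈ 28.571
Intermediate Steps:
u(c) = 20 (u(c) = 40 - 5*(4 - 1*0) = 40 - 5*(4 + 0) = 40 - 5*4 = 40 - 20 = 20)
H(V, h) = 18/7 (H(V, h) = 3 - ⅐*3 = 3 - 3/7 = 18/7)
t = 20/7 (t = (18/7)/3 - 4/(-2) = (18/7)*(⅓) - 4*(-½) = 6/7 + 2 = 20/7 ≈ 2.8571)
t*(u(-3) - 10) = 20*(20 - 10)/7 = (20/7)*10 = 200/7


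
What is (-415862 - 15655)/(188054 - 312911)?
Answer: 143839/41619 ≈ 3.4561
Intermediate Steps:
(-415862 - 15655)/(188054 - 312911) = -431517/(-124857) = -431517*(-1/124857) = 143839/41619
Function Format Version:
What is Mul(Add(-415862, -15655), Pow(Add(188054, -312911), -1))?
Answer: Rational(143839, 41619) ≈ 3.4561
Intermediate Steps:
Mul(Add(-415862, -15655), Pow(Add(188054, -312911), -1)) = Mul(-431517, Pow(-124857, -1)) = Mul(-431517, Rational(-1, 124857)) = Rational(143839, 41619)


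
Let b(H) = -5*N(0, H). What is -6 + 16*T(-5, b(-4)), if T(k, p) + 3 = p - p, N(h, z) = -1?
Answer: -54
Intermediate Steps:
b(H) = 5 (b(H) = -5*(-1) = 5)
T(k, p) = -3 (T(k, p) = -3 + (p - p) = -3 + 0 = -3)
-6 + 16*T(-5, b(-4)) = -6 + 16*(-3) = -6 - 48 = -54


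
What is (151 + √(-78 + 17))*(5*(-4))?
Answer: -3020 - 20*I*√61 ≈ -3020.0 - 156.21*I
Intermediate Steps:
(151 + √(-78 + 17))*(5*(-4)) = (151 + √(-61))*(-20) = (151 + I*√61)*(-20) = -3020 - 20*I*√61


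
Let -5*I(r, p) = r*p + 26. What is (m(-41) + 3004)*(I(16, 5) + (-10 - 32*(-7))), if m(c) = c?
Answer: 2856332/5 ≈ 5.7127e+5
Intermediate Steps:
I(r, p) = -26/5 - p*r/5 (I(r, p) = -(r*p + 26)/5 = -(p*r + 26)/5 = -(26 + p*r)/5 = -26/5 - p*r/5)
(m(-41) + 3004)*(I(16, 5) + (-10 - 32*(-7))) = (-41 + 3004)*((-26/5 - ⅕*5*16) + (-10 - 32*(-7))) = 2963*((-26/5 - 16) + (-10 + 224)) = 2963*(-106/5 + 214) = 2963*(964/5) = 2856332/5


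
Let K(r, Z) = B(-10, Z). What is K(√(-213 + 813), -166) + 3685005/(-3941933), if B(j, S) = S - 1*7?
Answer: -685639414/3941933 ≈ -173.93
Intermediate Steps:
B(j, S) = -7 + S (B(j, S) = S - 7 = -7 + S)
K(r, Z) = -7 + Z
K(√(-213 + 813), -166) + 3685005/(-3941933) = (-7 - 166) + 3685005/(-3941933) = -173 + 3685005*(-1/3941933) = -173 - 3685005/3941933 = -685639414/3941933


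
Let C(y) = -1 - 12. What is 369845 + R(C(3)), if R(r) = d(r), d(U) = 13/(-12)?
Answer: 4438127/12 ≈ 3.6984e+5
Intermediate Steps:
d(U) = -13/12 (d(U) = 13*(-1/12) = -13/12)
C(y) = -13
R(r) = -13/12
369845 + R(C(3)) = 369845 - 13/12 = 4438127/12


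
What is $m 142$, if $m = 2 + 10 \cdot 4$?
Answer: $5964$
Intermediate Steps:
$m = 42$ ($m = 2 + 40 = 42$)
$m 142 = 42 \cdot 142 = 5964$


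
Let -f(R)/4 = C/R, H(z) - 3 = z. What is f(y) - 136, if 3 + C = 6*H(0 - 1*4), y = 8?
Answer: -263/2 ≈ -131.50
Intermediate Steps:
H(z) = 3 + z
C = -9 (C = -3 + 6*(3 + (0 - 1*4)) = -3 + 6*(3 + (0 - 4)) = -3 + 6*(3 - 4) = -3 + 6*(-1) = -3 - 6 = -9)
f(R) = 36/R (f(R) = -(-36)/R = 36/R)
f(y) - 136 = 36/8 - 136 = 36*(1/8) - 136 = 9/2 - 136 = -263/2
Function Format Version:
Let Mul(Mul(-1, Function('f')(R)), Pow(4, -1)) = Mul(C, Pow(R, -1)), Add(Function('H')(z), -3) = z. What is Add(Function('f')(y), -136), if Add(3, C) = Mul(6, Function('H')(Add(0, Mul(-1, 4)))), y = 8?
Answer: Rational(-263, 2) ≈ -131.50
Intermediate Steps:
Function('H')(z) = Add(3, z)
C = -9 (C = Add(-3, Mul(6, Add(3, Add(0, Mul(-1, 4))))) = Add(-3, Mul(6, Add(3, Add(0, -4)))) = Add(-3, Mul(6, Add(3, -4))) = Add(-3, Mul(6, -1)) = Add(-3, -6) = -9)
Function('f')(R) = Mul(36, Pow(R, -1)) (Function('f')(R) = Mul(-4, Mul(-9, Pow(R, -1))) = Mul(36, Pow(R, -1)))
Add(Function('f')(y), -136) = Add(Mul(36, Pow(8, -1)), -136) = Add(Mul(36, Rational(1, 8)), -136) = Add(Rational(9, 2), -136) = Rational(-263, 2)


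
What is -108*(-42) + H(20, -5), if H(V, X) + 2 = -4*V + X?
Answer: 4449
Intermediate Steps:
H(V, X) = -2 + X - 4*V (H(V, X) = -2 + (-4*V + X) = -2 + (X - 4*V) = -2 + X - 4*V)
-108*(-42) + H(20, -5) = -108*(-42) + (-2 - 5 - 4*20) = 4536 + (-2 - 5 - 80) = 4536 - 87 = 4449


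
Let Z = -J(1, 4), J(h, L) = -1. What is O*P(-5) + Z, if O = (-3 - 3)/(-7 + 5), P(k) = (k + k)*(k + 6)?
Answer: -29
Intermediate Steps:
Z = 1 (Z = -1*(-1) = 1)
P(k) = 2*k*(6 + k) (P(k) = (2*k)*(6 + k) = 2*k*(6 + k))
O = 3 (O = -6/(-2) = -6*(-½) = 3)
O*P(-5) + Z = 3*(2*(-5)*(6 - 5)) + 1 = 3*(2*(-5)*1) + 1 = 3*(-10) + 1 = -30 + 1 = -29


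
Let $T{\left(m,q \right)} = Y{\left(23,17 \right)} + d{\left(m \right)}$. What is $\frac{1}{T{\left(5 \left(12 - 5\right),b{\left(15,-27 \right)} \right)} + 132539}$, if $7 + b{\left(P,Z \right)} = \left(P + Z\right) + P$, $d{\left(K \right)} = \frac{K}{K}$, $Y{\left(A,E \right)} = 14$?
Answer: $\frac{1}{132554} \approx 7.5441 \cdot 10^{-6}$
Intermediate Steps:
$d{\left(K \right)} = 1$
$b{\left(P,Z \right)} = -7 + Z + 2 P$ ($b{\left(P,Z \right)} = -7 + \left(\left(P + Z\right) + P\right) = -7 + \left(Z + 2 P\right) = -7 + Z + 2 P$)
$T{\left(m,q \right)} = 15$ ($T{\left(m,q \right)} = 14 + 1 = 15$)
$\frac{1}{T{\left(5 \left(12 - 5\right),b{\left(15,-27 \right)} \right)} + 132539} = \frac{1}{15 + 132539} = \frac{1}{132554}$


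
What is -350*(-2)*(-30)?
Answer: -21000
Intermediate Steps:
-350*(-2)*(-30) = -14*(-50)*(-30) = 700*(-30) = -21000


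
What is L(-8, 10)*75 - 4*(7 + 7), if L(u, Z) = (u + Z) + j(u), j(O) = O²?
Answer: 4894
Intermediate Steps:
L(u, Z) = Z + u + u² (L(u, Z) = (u + Z) + u² = (Z + u) + u² = Z + u + u²)
L(-8, 10)*75 - 4*(7 + 7) = (10 - 8 + (-8)²)*75 - 4*(7 + 7) = (10 - 8 + 64)*75 - 4*14 = 66*75 - 56 = 4950 - 56 = 4894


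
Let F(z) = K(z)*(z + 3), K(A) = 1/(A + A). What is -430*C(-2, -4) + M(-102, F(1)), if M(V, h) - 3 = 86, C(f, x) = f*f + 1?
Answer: -2061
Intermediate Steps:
K(A) = 1/(2*A)
C(f, x) = 1 + f² (C(f, x) = f² + 1 = 1 + f²)
F(z) = (3 + z)/(2*z) (F(z) = (1/(2*z))*(z + 3) = (1/(2*z))*(3 + z) = (3 + z)/(2*z))
M(V, h) = 89 (M(V, h) = 3 + 86 = 89)
-430*C(-2, -4) + M(-102, F(1)) = -430*(1 + (-2)²) + 89 = -430*(1 + 4) + 89 = -430*5 + 89 = -2150 + 89 = -2061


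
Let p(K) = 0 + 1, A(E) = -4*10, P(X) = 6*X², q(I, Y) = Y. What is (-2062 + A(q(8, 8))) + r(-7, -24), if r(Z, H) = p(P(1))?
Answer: -2101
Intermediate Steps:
A(E) = -40
p(K) = 1
r(Z, H) = 1
(-2062 + A(q(8, 8))) + r(-7, -24) = (-2062 - 40) + 1 = -2102 + 1 = -2101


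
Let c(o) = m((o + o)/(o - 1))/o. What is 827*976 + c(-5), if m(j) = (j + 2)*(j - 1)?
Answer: 36321818/45 ≈ 8.0715e+5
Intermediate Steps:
m(j) = (-1 + j)*(2 + j) (m(j) = (2 + j)*(-1 + j) = (-1 + j)*(2 + j))
c(o) = (-2 + 2*o/(-1 + o) + 4*o**2/(-1 + o)**2)/o (c(o) = (-2 + (o + o)/(o - 1) + ((o + o)/(o - 1))**2)/o = (-2 + (2*o)/(-1 + o) + ((2*o)/(-1 + o))**2)/o = (-2 + 2*o/(-1 + o) + (2*o/(-1 + o))**2)/o = (-2 + 2*o/(-1 + o) + 4*o**2/(-1 + o)**2)/o)
827*976 + c(-5) = 827*976 + 2*(-1 - 5 + 2*(-5)**2)/(-5*(1 + (-5)**2 - 2*(-5))) = 807152 + 2*(-1/5)*(-1 - 5 + 2*25)/(1 + 25 + 10) = 807152 + 2*(-1/5)*(-1 - 5 + 50)/36 = 807152 + 2*(-1/5)*(1/36)*44 = 807152 - 22/45 = 36321818/45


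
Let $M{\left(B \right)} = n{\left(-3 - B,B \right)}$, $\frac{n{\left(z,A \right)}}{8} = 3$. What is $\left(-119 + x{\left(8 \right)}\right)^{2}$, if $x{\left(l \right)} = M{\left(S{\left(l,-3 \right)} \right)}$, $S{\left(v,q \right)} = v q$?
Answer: $9025$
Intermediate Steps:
$S{\left(v,q \right)} = q v$
$n{\left(z,A \right)} = 24$ ($n{\left(z,A \right)} = 8 \cdot 3 = 24$)
$M{\left(B \right)} = 24$
$x{\left(l \right)} = 24$
$\left(-119 + x{\left(8 \right)}\right)^{2} = \left(-119 + 24\right)^{2} = \left(-95\right)^{2} = 9025$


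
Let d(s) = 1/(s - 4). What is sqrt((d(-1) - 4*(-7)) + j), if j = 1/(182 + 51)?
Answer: 2*sqrt(9434170)/1165 ≈ 5.2730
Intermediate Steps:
d(s) = 1/(-4 + s)
j = 1/233 ≈ 0.0042918
sqrt((d(-1) - 4*(-7)) + j) = sqrt((1/(-4 - 1) - 4*(-7)) + 1/233) = sqrt((1/(-5) + 28) + 1/233) = sqrt((-1/5 + 28) + 1/233) = sqrt(139/5 + 1/233) = sqrt(32392/1165) = 2*sqrt(9434170)/1165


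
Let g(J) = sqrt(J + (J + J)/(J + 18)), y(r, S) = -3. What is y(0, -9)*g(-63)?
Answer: -3*I*sqrt(1505)/5 ≈ -23.277*I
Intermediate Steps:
g(J) = sqrt(J + 2*J/(18 + J)) (g(J) = sqrt(J + (2*J)/(18 + J)) = sqrt(J + 2*J/(18 + J)))
y(0, -9)*g(-63) = -3*3*I*sqrt(301)*sqrt(-1/(18 - 63)) = -3*3*I*sqrt(301)*sqrt(-1/(-45)) = -3*I*sqrt(1505)/5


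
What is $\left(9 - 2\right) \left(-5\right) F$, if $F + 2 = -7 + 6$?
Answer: $105$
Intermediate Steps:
$F = -3$ ($F = -2 + \left(-7 + 6\right) = -2 - 1 = -3$)
$\left(9 - 2\right) \left(-5\right) F = \left(9 - 2\right) \left(-5\right) \left(-3\right) = 7 \left(-5\right) \left(-3\right) = \left(-35\right) \left(-3\right) = 105$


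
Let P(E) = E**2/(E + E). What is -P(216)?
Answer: -108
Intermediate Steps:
P(E) = E/2 (P(E) = E**2/((2*E)) = (1/(2*E))*E**2 = E/2)
-P(216) = -216/2 = -1*108 = -108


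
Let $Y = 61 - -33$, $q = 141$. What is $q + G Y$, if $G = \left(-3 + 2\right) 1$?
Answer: $47$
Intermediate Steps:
$G = -1$ ($G = \left(-1\right) 1 = -1$)
$Y = 94$ ($Y = 61 + 33 = 94$)
$q + G Y = 141 - 94 = 47$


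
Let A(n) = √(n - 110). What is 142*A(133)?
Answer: 142*√23 ≈ 681.01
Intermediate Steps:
A(n) = √(-110 + n)
142*A(133) = 142*√(-110 + 133) = 142*√23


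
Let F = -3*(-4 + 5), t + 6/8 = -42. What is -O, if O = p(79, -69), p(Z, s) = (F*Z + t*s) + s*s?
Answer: -29895/4 ≈ -7473.8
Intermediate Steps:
t = -171/4 (t = -¾ - 42 = -171/4 ≈ -42.750)
F = -3 (F = -3*1 = -3)
p(Z, s) = s² - 3*Z - 171*s/4 (p(Z, s) = (-3*Z - 171*s/4) + s*s = (-3*Z - 171*s/4) + s² = s² - 3*Z - 171*s/4)
O = 29895/4 (O = (-69)² - 3*79 - 171/4*(-69) = 4761 - 237 + 11799/4 = 29895/4 ≈ 7473.8)
-O = -1*29895/4 = -29895/4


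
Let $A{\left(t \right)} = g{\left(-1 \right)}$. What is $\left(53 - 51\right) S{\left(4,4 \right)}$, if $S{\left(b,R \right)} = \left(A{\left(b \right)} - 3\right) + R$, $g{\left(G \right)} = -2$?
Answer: $-2$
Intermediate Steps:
$A{\left(t \right)} = -2$
$S{\left(b,R \right)} = -5 + R$ ($S{\left(b,R \right)} = \left(-2 - 3\right) + R = -5 + R$)
$\left(53 - 51\right) S{\left(4,4 \right)} = \left(53 - 51\right) \left(-5 + 4\right) = 2 \left(-1\right) = -2$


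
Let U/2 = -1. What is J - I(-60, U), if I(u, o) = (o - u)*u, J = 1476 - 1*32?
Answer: 4924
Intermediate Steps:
U = -2 (U = 2*(-1) = -2)
J = 1444 (J = 1476 - 32 = 1444)
I(u, o) = u*(o - u)
J - I(-60, U) = 1444 - (-60)*(-2 - 1*(-60)) = 1444 - (-60)*(-2 + 60) = 1444 - (-60)*58 = 1444 - 1*(-3480) = 1444 + 3480 = 4924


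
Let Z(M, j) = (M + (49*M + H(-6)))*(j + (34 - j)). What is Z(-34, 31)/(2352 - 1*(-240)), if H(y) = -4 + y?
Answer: -1615/72 ≈ -22.431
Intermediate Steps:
Z(M, j) = -340 + 1700*M (Z(M, j) = (M + (49*M + (-4 - 6)))*(j + (34 - j)) = (M + (49*M - 10))*34 = (M + (-10 + 49*M))*34 = (-10 + 50*M)*34 = -340 + 1700*M)
Z(-34, 31)/(2352 - 1*(-240)) = (-340 + 1700*(-34))/(2352 - 1*(-240)) = (-340 - 57800)/(2352 + 240) = -58140/2592 = -58140*1/2592 = -1615/72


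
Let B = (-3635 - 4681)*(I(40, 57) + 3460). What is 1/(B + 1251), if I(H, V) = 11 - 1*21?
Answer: -1/28688949 ≈ -3.4857e-8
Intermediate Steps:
I(H, V) = -10 (I(H, V) = 11 - 21 = -10)
B = -28690200 (B = (-3635 - 4681)*(-10 + 3460) = -8316*3450 = -28690200)
1/(B + 1251) = 1/(-28690200 + 1251) = 1/(-28688949) = -1/28688949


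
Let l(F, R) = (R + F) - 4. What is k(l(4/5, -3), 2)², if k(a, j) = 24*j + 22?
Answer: 4900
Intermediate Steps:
l(F, R) = -4 + F + R (l(F, R) = (F + R) - 4 = -4 + F + R)
k(a, j) = 22 + 24*j
k(l(4/5, -3), 2)² = (22 + 24*2)² = (22 + 48)² = 70² = 4900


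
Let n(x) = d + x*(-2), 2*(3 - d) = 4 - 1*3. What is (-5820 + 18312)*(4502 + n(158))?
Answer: 52322742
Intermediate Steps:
d = 5/2 (d = 3 - (4 - 1*3)/2 = 3 - (4 - 3)/2 = 3 - 1/2*1 = 3 - 1/2 = 5/2 ≈ 2.5000)
n(x) = 5/2 - 2*x (n(x) = 5/2 + x*(-2) = 5/2 - 2*x)
(-5820 + 18312)*(4502 + n(158)) = (-5820 + 18312)*(4502 + (5/2 - 2*158)) = 12492*(4502 + (5/2 - 316)) = 12492*(4502 - 627/2) = 12492*(8377/2) = 52322742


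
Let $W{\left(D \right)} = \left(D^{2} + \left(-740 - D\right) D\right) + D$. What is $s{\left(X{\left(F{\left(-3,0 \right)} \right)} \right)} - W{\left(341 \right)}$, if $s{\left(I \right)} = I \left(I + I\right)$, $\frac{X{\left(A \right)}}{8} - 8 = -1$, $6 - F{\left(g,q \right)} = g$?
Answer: $258271$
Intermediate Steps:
$F{\left(g,q \right)} = 6 - g$
$W{\left(D \right)} = D + D^{2} + D \left(-740 - D\right)$ ($W{\left(D \right)} = \left(D^{2} + D \left(-740 - D\right)\right) + D = D + D^{2} + D \left(-740 - D\right)$)
$X{\left(A \right)} = 56$ ($X{\left(A \right)} = 64 + 8 \left(-1\right) = 64 - 8 = 56$)
$s{\left(I \right)} = 2 I^{2}$ ($s{\left(I \right)} = I 2 I = 2 I^{2}$)
$s{\left(X{\left(F{\left(-3,0 \right)} \right)} \right)} - W{\left(341 \right)} = 2 \cdot 56^{2} - \left(-739\right) 341 = 2 \cdot 3136 - -251999 = 6272 + 251999 = 258271$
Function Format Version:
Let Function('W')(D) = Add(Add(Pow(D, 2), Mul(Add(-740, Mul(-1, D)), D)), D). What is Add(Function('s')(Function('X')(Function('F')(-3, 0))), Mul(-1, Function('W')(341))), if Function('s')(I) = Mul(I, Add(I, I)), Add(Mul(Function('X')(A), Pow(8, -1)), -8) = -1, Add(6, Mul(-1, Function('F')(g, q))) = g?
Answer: 258271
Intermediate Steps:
Function('F')(g, q) = Add(6, Mul(-1, g))
Function('W')(D) = Add(D, Pow(D, 2), Mul(D, Add(-740, Mul(-1, D)))) (Function('W')(D) = Add(Add(Pow(D, 2), Mul(D, Add(-740, Mul(-1, D)))), D) = Add(D, Pow(D, 2), Mul(D, Add(-740, Mul(-1, D)))))
Function('X')(A) = 56 (Function('X')(A) = Add(64, Mul(8, -1)) = Add(64, -8) = 56)
Function('s')(I) = Mul(2, Pow(I, 2)) (Function('s')(I) = Mul(I, Mul(2, I)) = Mul(2, Pow(I, 2)))
Add(Function('s')(Function('X')(Function('F')(-3, 0))), Mul(-1, Function('W')(341))) = Add(Mul(2, Pow(56, 2)), Mul(-1, Mul(-739, 341))) = Add(Mul(2, 3136), Mul(-1, -251999)) = Add(6272, 251999) = 258271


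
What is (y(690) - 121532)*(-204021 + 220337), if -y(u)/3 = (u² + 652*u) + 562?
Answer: -47335293928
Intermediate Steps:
y(u) = -1686 - 1956*u - 3*u² (y(u) = -3*((u² + 652*u) + 562) = -3*(562 + u² + 652*u) = -1686 - 1956*u - 3*u²)
(y(690) - 121532)*(-204021 + 220337) = ((-1686 - 1956*690 - 3*690²) - 121532)*(-204021 + 220337) = ((-1686 - 1349640 - 3*476100) - 121532)*16316 = ((-1686 - 1349640 - 1428300) - 121532)*16316 = (-2779626 - 121532)*16316 = -2901158*16316 = -47335293928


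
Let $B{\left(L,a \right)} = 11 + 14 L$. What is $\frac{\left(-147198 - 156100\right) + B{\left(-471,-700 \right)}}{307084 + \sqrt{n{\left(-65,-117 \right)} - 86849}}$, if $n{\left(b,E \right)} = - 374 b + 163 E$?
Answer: $- \frac{3659980654}{3626948641} + \frac{23837 i \sqrt{81610}}{7253897282} \approx -1.0091 + 0.00093875 i$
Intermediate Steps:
$\frac{\left(-147198 - 156100\right) + B{\left(-471,-700 \right)}}{307084 + \sqrt{n{\left(-65,-117 \right)} - 86849}} = \frac{\left(-147198 - 156100\right) + \left(11 + 14 \left(-471\right)\right)}{307084 + \sqrt{\left(\left(-374\right) \left(-65\right) + 163 \left(-117\right)\right) - 86849}} = \frac{\left(-147198 - 156100\right) + \left(11 - 6594\right)}{307084 + \sqrt{\left(24310 - 19071\right) - 86849}} = \frac{-303298 - 6583}{307084 + \sqrt{5239 - 86849}} = - \frac{309881}{307084 + \sqrt{-81610}} = - \frac{309881}{307084 + i \sqrt{81610}}$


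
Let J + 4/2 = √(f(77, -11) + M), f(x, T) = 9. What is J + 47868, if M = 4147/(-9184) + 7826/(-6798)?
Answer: 47866 + √450521361941574/7804104 ≈ 47869.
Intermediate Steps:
M = -50032645/31216416 (M = 4147*(-1/9184) + 7826*(-1/6798) = -4147/9184 - 3913/3399 = -50032645/31216416 ≈ -1.6028)
J = -2 + √450521361941574/7804104 (J = -2 + √(9 - 50032645/31216416) = -2 + √(230915099/31216416) = -2 + √450521361941574/7804104 ≈ 0.71979)
J + 47868 = (-2 + √450521361941574/7804104) + 47868 = 47866 + √450521361941574/7804104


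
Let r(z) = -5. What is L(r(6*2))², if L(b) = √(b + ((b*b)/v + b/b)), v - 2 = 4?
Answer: ⅙ ≈ 0.16667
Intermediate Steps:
v = 6 (v = 2 + 4 = 6)
L(b) = √(1 + b + b²/6) (L(b) = √(b + ((b*b)/6 + b/b)) = √(b + (b²*(⅙) + 1)) = √(b + (b²/6 + 1)) = √(b + (1 + b²/6)) = √(1 + b + b²/6))
L(r(6*2))² = (√(36 + 6*(-5)² + 36*(-5))/6)² = (√(36 + 6*25 - 180)/6)² = (√(36 + 150 - 180)/6)² = (√6/6)² = ⅙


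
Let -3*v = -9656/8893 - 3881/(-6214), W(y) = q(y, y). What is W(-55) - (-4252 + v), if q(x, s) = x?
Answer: 231922348877/55261102 ≈ 4196.8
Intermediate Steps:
W(y) = y
v = 8496217/55261102 (v = -(-9656/8893 - 3881/(-6214))/3 = -(-9656*1/8893 - 3881*(-1/6214))/3 = -(-9656/8893 + 3881/6214)/3 = -⅓*(-25488651/55261102) = 8496217/55261102 ≈ 0.15375)
W(-55) - (-4252 + v) = -55 - (-4252 + 8496217/55261102) = -55 - 1*(-234961709487/55261102) = -55 + 234961709487/55261102 = 231922348877/55261102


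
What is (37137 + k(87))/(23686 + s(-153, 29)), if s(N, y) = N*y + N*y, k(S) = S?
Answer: 9306/3703 ≈ 2.5131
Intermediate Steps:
s(N, y) = 2*N*y
(37137 + k(87))/(23686 + s(-153, 29)) = (37137 + 87)/(23686 + 2*(-153)*29) = 37224/(23686 - 8874) = 37224/14812 = 37224*(1/14812) = 9306/3703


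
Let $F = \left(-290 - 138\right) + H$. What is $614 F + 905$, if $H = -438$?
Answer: $-530819$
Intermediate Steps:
$F = -866$ ($F = \left(-290 - 138\right) - 438 = -428 - 438 = -866$)
$614 F + 905 = 614 \left(-866\right) + 905 = -531724 + 905 = -530819$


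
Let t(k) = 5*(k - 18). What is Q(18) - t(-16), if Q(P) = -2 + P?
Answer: 186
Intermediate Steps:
t(k) = -90 + 5*k (t(k) = 5*(-18 + k) = -90 + 5*k)
Q(18) - t(-16) = (-2 + 18) - (-90 + 5*(-16)) = 16 - (-90 - 80) = 16 - 1*(-170) = 16 + 170 = 186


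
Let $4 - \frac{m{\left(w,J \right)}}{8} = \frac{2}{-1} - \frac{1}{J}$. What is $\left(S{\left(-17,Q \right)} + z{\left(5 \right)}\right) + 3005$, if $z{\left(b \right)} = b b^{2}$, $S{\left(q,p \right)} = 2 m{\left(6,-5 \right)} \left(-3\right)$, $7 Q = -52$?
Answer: $\frac{14258}{5} \approx 2851.6$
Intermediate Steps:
$Q = - \frac{52}{7}$ ($Q = \frac{1}{7} \left(-52\right) = - \frac{52}{7} \approx -7.4286$)
$m{\left(w,J \right)} = 48 + \frac{8}{J}$ ($m{\left(w,J \right)} = 32 - 8 \left(\frac{2}{-1} - \frac{1}{J}\right) = 32 - 8 \left(2 \left(-1\right) - \frac{1}{J}\right) = 32 - 8 \left(-2 - \frac{1}{J}\right) = 32 + \left(16 + \frac{8}{J}\right) = 48 + \frac{8}{J}$)
$S{\left(q,p \right)} = - \frac{1392}{5}$ ($S{\left(q,p \right)} = 2 \left(48 + \frac{8}{-5}\right) \left(-3\right) = 2 \left(48 + 8 \left(- \frac{1}{5}\right)\right) \left(-3\right) = 2 \left(48 - \frac{8}{5}\right) \left(-3\right) = 2 \cdot \frac{232}{5} \left(-3\right) = \frac{464}{5} \left(-3\right) = - \frac{1392}{5}$)
$z{\left(b \right)} = b^{3}$
$\left(S{\left(-17,Q \right)} + z{\left(5 \right)}\right) + 3005 = \left(- \frac{1392}{5} + 5^{3}\right) + 3005 = \left(- \frac{1392}{5} + 125\right) + 3005 = - \frac{767}{5} + 3005 = \frac{14258}{5}$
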